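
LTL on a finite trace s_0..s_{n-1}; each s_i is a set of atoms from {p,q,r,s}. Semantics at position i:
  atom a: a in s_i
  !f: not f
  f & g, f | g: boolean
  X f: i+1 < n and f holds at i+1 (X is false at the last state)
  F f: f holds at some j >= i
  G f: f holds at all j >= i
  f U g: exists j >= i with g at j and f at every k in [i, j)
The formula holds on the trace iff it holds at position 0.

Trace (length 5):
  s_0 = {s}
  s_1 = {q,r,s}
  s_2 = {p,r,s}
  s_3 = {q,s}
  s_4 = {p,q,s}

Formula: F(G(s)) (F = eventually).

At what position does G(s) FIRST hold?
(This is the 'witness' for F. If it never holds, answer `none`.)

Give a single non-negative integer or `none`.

Answer: 0

Derivation:
s_0={s}: G(s)=True s=True
s_1={q,r,s}: G(s)=True s=True
s_2={p,r,s}: G(s)=True s=True
s_3={q,s}: G(s)=True s=True
s_4={p,q,s}: G(s)=True s=True
F(G(s)) holds; first witness at position 0.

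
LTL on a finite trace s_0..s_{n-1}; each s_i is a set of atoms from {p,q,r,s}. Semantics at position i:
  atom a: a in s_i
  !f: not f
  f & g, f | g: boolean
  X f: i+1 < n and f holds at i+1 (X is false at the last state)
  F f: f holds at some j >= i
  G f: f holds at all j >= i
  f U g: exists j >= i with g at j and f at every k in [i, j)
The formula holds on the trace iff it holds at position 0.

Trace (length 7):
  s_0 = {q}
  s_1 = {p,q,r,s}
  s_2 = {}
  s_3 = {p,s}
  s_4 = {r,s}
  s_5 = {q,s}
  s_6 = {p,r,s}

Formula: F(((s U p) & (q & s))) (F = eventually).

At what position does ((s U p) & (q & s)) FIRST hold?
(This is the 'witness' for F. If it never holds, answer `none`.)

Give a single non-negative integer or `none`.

Answer: 1

Derivation:
s_0={q}: ((s U p) & (q & s))=False (s U p)=False s=False p=False (q & s)=False q=True
s_1={p,q,r,s}: ((s U p) & (q & s))=True (s U p)=True s=True p=True (q & s)=True q=True
s_2={}: ((s U p) & (q & s))=False (s U p)=False s=False p=False (q & s)=False q=False
s_3={p,s}: ((s U p) & (q & s))=False (s U p)=True s=True p=True (q & s)=False q=False
s_4={r,s}: ((s U p) & (q & s))=False (s U p)=True s=True p=False (q & s)=False q=False
s_5={q,s}: ((s U p) & (q & s))=True (s U p)=True s=True p=False (q & s)=True q=True
s_6={p,r,s}: ((s U p) & (q & s))=False (s U p)=True s=True p=True (q & s)=False q=False
F(((s U p) & (q & s))) holds; first witness at position 1.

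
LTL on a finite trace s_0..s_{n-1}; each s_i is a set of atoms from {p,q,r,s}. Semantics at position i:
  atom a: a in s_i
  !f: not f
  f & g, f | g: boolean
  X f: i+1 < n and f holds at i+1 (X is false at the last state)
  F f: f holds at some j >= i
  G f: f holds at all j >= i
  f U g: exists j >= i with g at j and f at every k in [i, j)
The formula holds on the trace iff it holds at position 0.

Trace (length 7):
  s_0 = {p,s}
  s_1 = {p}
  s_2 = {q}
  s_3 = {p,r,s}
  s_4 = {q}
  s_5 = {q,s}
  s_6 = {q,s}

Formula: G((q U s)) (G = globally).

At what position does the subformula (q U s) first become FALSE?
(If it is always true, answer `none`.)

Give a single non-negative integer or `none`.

s_0={p,s}: (q U s)=True q=False s=True
s_1={p}: (q U s)=False q=False s=False
s_2={q}: (q U s)=True q=True s=False
s_3={p,r,s}: (q U s)=True q=False s=True
s_4={q}: (q U s)=True q=True s=False
s_5={q,s}: (q U s)=True q=True s=True
s_6={q,s}: (q U s)=True q=True s=True
G((q U s)) holds globally = False
First violation at position 1.

Answer: 1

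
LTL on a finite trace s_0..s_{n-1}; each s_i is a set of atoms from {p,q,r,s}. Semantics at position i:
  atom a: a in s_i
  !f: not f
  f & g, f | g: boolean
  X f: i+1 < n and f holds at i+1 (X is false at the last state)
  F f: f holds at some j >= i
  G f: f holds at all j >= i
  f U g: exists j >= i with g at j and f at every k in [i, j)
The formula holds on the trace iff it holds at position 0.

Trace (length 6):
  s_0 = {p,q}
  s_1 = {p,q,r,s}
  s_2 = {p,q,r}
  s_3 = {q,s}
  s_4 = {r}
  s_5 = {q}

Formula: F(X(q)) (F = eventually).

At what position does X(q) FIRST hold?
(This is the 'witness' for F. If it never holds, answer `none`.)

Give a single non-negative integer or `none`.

s_0={p,q}: X(q)=True q=True
s_1={p,q,r,s}: X(q)=True q=True
s_2={p,q,r}: X(q)=True q=True
s_3={q,s}: X(q)=False q=True
s_4={r}: X(q)=True q=False
s_5={q}: X(q)=False q=True
F(X(q)) holds; first witness at position 0.

Answer: 0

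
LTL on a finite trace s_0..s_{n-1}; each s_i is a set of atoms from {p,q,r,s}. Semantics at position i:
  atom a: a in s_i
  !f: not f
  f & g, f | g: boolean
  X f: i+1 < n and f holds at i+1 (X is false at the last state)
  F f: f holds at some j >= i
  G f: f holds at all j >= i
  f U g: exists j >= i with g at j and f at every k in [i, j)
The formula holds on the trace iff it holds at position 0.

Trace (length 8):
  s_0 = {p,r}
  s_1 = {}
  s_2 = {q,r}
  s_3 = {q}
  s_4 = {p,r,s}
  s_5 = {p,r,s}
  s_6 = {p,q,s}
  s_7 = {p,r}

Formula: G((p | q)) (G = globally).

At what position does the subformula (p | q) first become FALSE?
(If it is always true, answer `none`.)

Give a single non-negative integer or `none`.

Answer: 1

Derivation:
s_0={p,r}: (p | q)=True p=True q=False
s_1={}: (p | q)=False p=False q=False
s_2={q,r}: (p | q)=True p=False q=True
s_3={q}: (p | q)=True p=False q=True
s_4={p,r,s}: (p | q)=True p=True q=False
s_5={p,r,s}: (p | q)=True p=True q=False
s_6={p,q,s}: (p | q)=True p=True q=True
s_7={p,r}: (p | q)=True p=True q=False
G((p | q)) holds globally = False
First violation at position 1.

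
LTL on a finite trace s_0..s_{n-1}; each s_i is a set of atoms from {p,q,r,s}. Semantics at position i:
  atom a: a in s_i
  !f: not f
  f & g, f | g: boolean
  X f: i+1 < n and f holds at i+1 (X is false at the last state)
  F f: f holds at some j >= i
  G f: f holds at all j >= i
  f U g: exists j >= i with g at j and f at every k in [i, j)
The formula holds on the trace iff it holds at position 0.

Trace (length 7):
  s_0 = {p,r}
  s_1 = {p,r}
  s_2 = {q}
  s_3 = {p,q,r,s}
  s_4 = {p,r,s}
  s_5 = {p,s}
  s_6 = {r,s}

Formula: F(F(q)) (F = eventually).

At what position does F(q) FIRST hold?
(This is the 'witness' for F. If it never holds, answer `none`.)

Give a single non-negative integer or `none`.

s_0={p,r}: F(q)=True q=False
s_1={p,r}: F(q)=True q=False
s_2={q}: F(q)=True q=True
s_3={p,q,r,s}: F(q)=True q=True
s_4={p,r,s}: F(q)=False q=False
s_5={p,s}: F(q)=False q=False
s_6={r,s}: F(q)=False q=False
F(F(q)) holds; first witness at position 0.

Answer: 0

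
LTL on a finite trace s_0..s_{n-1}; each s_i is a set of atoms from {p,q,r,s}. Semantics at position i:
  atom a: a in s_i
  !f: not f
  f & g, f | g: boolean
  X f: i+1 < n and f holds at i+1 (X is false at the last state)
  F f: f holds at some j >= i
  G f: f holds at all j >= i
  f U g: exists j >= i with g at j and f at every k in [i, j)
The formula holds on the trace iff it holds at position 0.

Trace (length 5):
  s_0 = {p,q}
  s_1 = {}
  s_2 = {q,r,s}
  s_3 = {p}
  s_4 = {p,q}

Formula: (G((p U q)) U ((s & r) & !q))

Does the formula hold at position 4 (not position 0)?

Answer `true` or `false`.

s_0={p,q}: (G((p U q)) U ((s & r) & !q))=False G((p U q))=False (p U q)=True p=True q=True ((s & r) & !q)=False (s & r)=False s=False r=False !q=False
s_1={}: (G((p U q)) U ((s & r) & !q))=False G((p U q))=False (p U q)=False p=False q=False ((s & r) & !q)=False (s & r)=False s=False r=False !q=True
s_2={q,r,s}: (G((p U q)) U ((s & r) & !q))=False G((p U q))=True (p U q)=True p=False q=True ((s & r) & !q)=False (s & r)=True s=True r=True !q=False
s_3={p}: (G((p U q)) U ((s & r) & !q))=False G((p U q))=True (p U q)=True p=True q=False ((s & r) & !q)=False (s & r)=False s=False r=False !q=True
s_4={p,q}: (G((p U q)) U ((s & r) & !q))=False G((p U q))=True (p U q)=True p=True q=True ((s & r) & !q)=False (s & r)=False s=False r=False !q=False
Evaluating at position 4: result = False

Answer: false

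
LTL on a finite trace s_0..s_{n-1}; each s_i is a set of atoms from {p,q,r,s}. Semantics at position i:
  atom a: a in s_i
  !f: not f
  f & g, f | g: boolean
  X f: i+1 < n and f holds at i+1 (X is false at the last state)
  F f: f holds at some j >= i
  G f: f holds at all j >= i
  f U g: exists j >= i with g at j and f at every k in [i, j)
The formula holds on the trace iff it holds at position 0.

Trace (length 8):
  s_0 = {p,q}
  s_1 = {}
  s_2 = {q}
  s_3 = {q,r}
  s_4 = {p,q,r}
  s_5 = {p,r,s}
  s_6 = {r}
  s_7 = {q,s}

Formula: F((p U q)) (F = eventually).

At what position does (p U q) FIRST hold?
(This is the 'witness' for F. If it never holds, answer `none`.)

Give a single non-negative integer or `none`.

Answer: 0

Derivation:
s_0={p,q}: (p U q)=True p=True q=True
s_1={}: (p U q)=False p=False q=False
s_2={q}: (p U q)=True p=False q=True
s_3={q,r}: (p U q)=True p=False q=True
s_4={p,q,r}: (p U q)=True p=True q=True
s_5={p,r,s}: (p U q)=False p=True q=False
s_6={r}: (p U q)=False p=False q=False
s_7={q,s}: (p U q)=True p=False q=True
F((p U q)) holds; first witness at position 0.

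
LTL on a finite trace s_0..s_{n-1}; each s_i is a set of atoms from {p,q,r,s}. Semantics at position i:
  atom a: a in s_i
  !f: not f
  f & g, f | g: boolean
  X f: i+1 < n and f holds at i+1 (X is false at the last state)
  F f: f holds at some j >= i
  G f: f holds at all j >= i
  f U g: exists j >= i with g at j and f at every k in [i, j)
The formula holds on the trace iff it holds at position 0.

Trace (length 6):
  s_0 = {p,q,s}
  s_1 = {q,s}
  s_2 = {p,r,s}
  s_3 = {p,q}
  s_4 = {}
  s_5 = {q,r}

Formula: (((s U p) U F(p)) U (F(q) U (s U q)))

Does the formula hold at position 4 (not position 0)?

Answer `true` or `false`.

s_0={p,q,s}: (((s U p) U F(p)) U (F(q) U (s U q)))=True ((s U p) U F(p))=True (s U p)=True s=True p=True F(p)=True (F(q) U (s U q))=True F(q)=True q=True (s U q)=True
s_1={q,s}: (((s U p) U F(p)) U (F(q) U (s U q)))=True ((s U p) U F(p))=True (s U p)=True s=True p=False F(p)=True (F(q) U (s U q))=True F(q)=True q=True (s U q)=True
s_2={p,r,s}: (((s U p) U F(p)) U (F(q) U (s U q)))=True ((s U p) U F(p))=True (s U p)=True s=True p=True F(p)=True (F(q) U (s U q))=True F(q)=True q=False (s U q)=True
s_3={p,q}: (((s U p) U F(p)) U (F(q) U (s U q)))=True ((s U p) U F(p))=True (s U p)=True s=False p=True F(p)=True (F(q) U (s U q))=True F(q)=True q=True (s U q)=True
s_4={}: (((s U p) U F(p)) U (F(q) U (s U q)))=True ((s U p) U F(p))=False (s U p)=False s=False p=False F(p)=False (F(q) U (s U q))=True F(q)=True q=False (s U q)=False
s_5={q,r}: (((s U p) U F(p)) U (F(q) U (s U q)))=True ((s U p) U F(p))=False (s U p)=False s=False p=False F(p)=False (F(q) U (s U q))=True F(q)=True q=True (s U q)=True
Evaluating at position 4: result = True

Answer: true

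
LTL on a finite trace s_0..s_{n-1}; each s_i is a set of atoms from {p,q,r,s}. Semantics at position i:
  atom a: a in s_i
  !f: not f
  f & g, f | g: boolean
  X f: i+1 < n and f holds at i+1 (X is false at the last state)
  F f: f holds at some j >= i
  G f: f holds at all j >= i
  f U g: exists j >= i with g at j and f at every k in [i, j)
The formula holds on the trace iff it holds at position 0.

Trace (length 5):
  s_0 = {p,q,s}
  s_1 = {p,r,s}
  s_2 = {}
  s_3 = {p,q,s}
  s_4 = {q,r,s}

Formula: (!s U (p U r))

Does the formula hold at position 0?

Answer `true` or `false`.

s_0={p,q,s}: (!s U (p U r))=True !s=False s=True (p U r)=True p=True r=False
s_1={p,r,s}: (!s U (p U r))=True !s=False s=True (p U r)=True p=True r=True
s_2={}: (!s U (p U r))=True !s=True s=False (p U r)=False p=False r=False
s_3={p,q,s}: (!s U (p U r))=True !s=False s=True (p U r)=True p=True r=False
s_4={q,r,s}: (!s U (p U r))=True !s=False s=True (p U r)=True p=False r=True

Answer: true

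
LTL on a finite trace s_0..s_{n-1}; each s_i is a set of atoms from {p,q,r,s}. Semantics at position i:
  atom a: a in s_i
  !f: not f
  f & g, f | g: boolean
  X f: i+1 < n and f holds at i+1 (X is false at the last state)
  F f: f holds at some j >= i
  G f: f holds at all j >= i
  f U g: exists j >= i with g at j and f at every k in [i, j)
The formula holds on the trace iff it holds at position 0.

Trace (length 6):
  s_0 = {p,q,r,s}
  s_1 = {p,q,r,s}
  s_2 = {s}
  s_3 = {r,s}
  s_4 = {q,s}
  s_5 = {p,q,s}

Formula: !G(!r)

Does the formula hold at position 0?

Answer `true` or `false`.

Answer: true

Derivation:
s_0={p,q,r,s}: !G(!r)=True G(!r)=False !r=False r=True
s_1={p,q,r,s}: !G(!r)=True G(!r)=False !r=False r=True
s_2={s}: !G(!r)=True G(!r)=False !r=True r=False
s_3={r,s}: !G(!r)=True G(!r)=False !r=False r=True
s_4={q,s}: !G(!r)=False G(!r)=True !r=True r=False
s_5={p,q,s}: !G(!r)=False G(!r)=True !r=True r=False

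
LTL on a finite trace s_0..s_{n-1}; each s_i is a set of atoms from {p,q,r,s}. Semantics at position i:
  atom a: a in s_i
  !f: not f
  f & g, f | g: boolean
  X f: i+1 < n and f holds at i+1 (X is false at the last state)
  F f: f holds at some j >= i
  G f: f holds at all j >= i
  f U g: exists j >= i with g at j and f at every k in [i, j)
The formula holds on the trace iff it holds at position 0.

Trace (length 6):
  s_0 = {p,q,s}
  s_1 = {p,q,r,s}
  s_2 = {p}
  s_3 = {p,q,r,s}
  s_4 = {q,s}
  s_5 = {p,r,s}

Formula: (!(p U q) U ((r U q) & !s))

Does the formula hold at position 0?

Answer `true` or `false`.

Answer: false

Derivation:
s_0={p,q,s}: (!(p U q) U ((r U q) & !s))=False !(p U q)=False (p U q)=True p=True q=True ((r U q) & !s)=False (r U q)=True r=False !s=False s=True
s_1={p,q,r,s}: (!(p U q) U ((r U q) & !s))=False !(p U q)=False (p U q)=True p=True q=True ((r U q) & !s)=False (r U q)=True r=True !s=False s=True
s_2={p}: (!(p U q) U ((r U q) & !s))=False !(p U q)=False (p U q)=True p=True q=False ((r U q) & !s)=False (r U q)=False r=False !s=True s=False
s_3={p,q,r,s}: (!(p U q) U ((r U q) & !s))=False !(p U q)=False (p U q)=True p=True q=True ((r U q) & !s)=False (r U q)=True r=True !s=False s=True
s_4={q,s}: (!(p U q) U ((r U q) & !s))=False !(p U q)=False (p U q)=True p=False q=True ((r U q) & !s)=False (r U q)=True r=False !s=False s=True
s_5={p,r,s}: (!(p U q) U ((r U q) & !s))=False !(p U q)=True (p U q)=False p=True q=False ((r U q) & !s)=False (r U q)=False r=True !s=False s=True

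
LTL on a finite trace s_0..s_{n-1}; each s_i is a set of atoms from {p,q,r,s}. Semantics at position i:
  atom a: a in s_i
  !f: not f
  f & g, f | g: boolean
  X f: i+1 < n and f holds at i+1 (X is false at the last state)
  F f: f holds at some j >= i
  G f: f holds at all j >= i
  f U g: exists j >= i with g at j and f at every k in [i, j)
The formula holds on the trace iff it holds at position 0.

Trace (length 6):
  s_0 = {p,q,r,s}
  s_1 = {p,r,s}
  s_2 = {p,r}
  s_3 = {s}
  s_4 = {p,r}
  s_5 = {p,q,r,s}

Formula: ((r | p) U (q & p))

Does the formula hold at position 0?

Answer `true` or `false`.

Answer: true

Derivation:
s_0={p,q,r,s}: ((r | p) U (q & p))=True (r | p)=True r=True p=True (q & p)=True q=True
s_1={p,r,s}: ((r | p) U (q & p))=False (r | p)=True r=True p=True (q & p)=False q=False
s_2={p,r}: ((r | p) U (q & p))=False (r | p)=True r=True p=True (q & p)=False q=False
s_3={s}: ((r | p) U (q & p))=False (r | p)=False r=False p=False (q & p)=False q=False
s_4={p,r}: ((r | p) U (q & p))=True (r | p)=True r=True p=True (q & p)=False q=False
s_5={p,q,r,s}: ((r | p) U (q & p))=True (r | p)=True r=True p=True (q & p)=True q=True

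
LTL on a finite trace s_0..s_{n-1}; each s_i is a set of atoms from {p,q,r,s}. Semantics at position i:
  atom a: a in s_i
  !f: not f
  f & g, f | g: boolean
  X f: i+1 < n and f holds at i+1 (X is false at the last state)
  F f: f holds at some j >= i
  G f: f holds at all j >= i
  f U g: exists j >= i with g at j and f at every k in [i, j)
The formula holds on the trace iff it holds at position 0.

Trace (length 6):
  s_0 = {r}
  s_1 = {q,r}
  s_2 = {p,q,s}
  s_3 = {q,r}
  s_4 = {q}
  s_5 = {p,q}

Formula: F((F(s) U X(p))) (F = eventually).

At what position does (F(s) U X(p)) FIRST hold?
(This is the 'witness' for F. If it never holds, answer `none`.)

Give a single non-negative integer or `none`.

Answer: 0

Derivation:
s_0={r}: (F(s) U X(p))=True F(s)=True s=False X(p)=False p=False
s_1={q,r}: (F(s) U X(p))=True F(s)=True s=False X(p)=True p=False
s_2={p,q,s}: (F(s) U X(p))=False F(s)=True s=True X(p)=False p=True
s_3={q,r}: (F(s) U X(p))=False F(s)=False s=False X(p)=False p=False
s_4={q}: (F(s) U X(p))=True F(s)=False s=False X(p)=True p=False
s_5={p,q}: (F(s) U X(p))=False F(s)=False s=False X(p)=False p=True
F((F(s) U X(p))) holds; first witness at position 0.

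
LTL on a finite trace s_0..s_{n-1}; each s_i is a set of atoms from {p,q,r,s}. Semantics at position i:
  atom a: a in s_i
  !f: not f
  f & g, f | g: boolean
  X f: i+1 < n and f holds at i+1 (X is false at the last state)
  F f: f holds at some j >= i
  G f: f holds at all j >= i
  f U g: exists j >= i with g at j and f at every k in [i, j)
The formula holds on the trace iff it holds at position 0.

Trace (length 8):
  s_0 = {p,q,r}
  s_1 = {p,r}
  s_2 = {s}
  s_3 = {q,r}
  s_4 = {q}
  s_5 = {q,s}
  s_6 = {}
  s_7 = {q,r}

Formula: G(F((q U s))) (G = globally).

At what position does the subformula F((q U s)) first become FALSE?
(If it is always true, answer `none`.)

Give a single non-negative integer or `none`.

s_0={p,q,r}: F((q U s))=True (q U s)=False q=True s=False
s_1={p,r}: F((q U s))=True (q U s)=False q=False s=False
s_2={s}: F((q U s))=True (q U s)=True q=False s=True
s_3={q,r}: F((q U s))=True (q U s)=True q=True s=False
s_4={q}: F((q U s))=True (q U s)=True q=True s=False
s_5={q,s}: F((q U s))=True (q U s)=True q=True s=True
s_6={}: F((q U s))=False (q U s)=False q=False s=False
s_7={q,r}: F((q U s))=False (q U s)=False q=True s=False
G(F((q U s))) holds globally = False
First violation at position 6.

Answer: 6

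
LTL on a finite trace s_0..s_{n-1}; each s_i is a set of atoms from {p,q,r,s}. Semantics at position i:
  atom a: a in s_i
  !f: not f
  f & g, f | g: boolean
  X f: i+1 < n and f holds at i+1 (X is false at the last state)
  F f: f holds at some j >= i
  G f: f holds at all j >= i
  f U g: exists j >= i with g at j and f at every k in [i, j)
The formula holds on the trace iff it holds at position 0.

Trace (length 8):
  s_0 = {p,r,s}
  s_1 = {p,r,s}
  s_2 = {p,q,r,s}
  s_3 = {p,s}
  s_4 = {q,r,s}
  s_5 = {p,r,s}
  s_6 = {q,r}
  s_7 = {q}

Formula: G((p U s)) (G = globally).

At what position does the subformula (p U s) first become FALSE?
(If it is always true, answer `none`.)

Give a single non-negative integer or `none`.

s_0={p,r,s}: (p U s)=True p=True s=True
s_1={p,r,s}: (p U s)=True p=True s=True
s_2={p,q,r,s}: (p U s)=True p=True s=True
s_3={p,s}: (p U s)=True p=True s=True
s_4={q,r,s}: (p U s)=True p=False s=True
s_5={p,r,s}: (p U s)=True p=True s=True
s_6={q,r}: (p U s)=False p=False s=False
s_7={q}: (p U s)=False p=False s=False
G((p U s)) holds globally = False
First violation at position 6.

Answer: 6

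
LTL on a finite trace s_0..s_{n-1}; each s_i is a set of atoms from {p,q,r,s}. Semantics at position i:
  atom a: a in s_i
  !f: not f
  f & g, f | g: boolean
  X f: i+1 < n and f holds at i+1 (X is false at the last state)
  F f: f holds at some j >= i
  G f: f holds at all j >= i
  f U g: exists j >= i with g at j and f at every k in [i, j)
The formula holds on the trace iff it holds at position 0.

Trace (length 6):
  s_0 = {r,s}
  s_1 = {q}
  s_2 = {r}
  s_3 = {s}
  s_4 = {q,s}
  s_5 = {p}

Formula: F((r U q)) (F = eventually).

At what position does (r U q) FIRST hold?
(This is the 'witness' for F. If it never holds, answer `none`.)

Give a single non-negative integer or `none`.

s_0={r,s}: (r U q)=True r=True q=False
s_1={q}: (r U q)=True r=False q=True
s_2={r}: (r U q)=False r=True q=False
s_3={s}: (r U q)=False r=False q=False
s_4={q,s}: (r U q)=True r=False q=True
s_5={p}: (r U q)=False r=False q=False
F((r U q)) holds; first witness at position 0.

Answer: 0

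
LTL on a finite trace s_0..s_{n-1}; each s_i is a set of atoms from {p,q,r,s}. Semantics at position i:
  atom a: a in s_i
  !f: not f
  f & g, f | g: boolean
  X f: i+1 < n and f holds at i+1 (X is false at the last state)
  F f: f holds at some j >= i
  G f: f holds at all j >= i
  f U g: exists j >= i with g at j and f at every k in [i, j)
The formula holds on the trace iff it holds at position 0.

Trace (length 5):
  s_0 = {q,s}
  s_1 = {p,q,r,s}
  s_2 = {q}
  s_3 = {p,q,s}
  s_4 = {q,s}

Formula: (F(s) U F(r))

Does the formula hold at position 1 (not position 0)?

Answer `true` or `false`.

Answer: true

Derivation:
s_0={q,s}: (F(s) U F(r))=True F(s)=True s=True F(r)=True r=False
s_1={p,q,r,s}: (F(s) U F(r))=True F(s)=True s=True F(r)=True r=True
s_2={q}: (F(s) U F(r))=False F(s)=True s=False F(r)=False r=False
s_3={p,q,s}: (F(s) U F(r))=False F(s)=True s=True F(r)=False r=False
s_4={q,s}: (F(s) U F(r))=False F(s)=True s=True F(r)=False r=False
Evaluating at position 1: result = True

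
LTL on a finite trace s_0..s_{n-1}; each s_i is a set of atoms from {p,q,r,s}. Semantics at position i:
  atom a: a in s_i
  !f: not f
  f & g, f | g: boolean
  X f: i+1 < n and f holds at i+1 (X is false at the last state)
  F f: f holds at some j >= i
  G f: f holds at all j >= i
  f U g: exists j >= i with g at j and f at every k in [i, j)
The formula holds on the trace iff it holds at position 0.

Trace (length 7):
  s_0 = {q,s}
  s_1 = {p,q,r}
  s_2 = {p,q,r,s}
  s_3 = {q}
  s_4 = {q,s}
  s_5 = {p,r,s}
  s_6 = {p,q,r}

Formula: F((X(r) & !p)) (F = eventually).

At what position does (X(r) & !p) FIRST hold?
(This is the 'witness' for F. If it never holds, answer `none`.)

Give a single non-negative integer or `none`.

Answer: 0

Derivation:
s_0={q,s}: (X(r) & !p)=True X(r)=True r=False !p=True p=False
s_1={p,q,r}: (X(r) & !p)=False X(r)=True r=True !p=False p=True
s_2={p,q,r,s}: (X(r) & !p)=False X(r)=False r=True !p=False p=True
s_3={q}: (X(r) & !p)=False X(r)=False r=False !p=True p=False
s_4={q,s}: (X(r) & !p)=True X(r)=True r=False !p=True p=False
s_5={p,r,s}: (X(r) & !p)=False X(r)=True r=True !p=False p=True
s_6={p,q,r}: (X(r) & !p)=False X(r)=False r=True !p=False p=True
F((X(r) & !p)) holds; first witness at position 0.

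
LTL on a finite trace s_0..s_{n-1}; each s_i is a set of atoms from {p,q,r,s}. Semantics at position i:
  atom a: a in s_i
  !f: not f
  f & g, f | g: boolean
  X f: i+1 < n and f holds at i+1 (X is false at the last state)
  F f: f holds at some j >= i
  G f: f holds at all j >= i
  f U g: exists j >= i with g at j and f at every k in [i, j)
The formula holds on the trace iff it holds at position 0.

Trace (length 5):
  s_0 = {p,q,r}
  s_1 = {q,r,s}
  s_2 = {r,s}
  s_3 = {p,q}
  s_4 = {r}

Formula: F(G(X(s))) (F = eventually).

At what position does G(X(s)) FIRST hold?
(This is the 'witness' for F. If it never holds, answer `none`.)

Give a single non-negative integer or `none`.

Answer: none

Derivation:
s_0={p,q,r}: G(X(s))=False X(s)=True s=False
s_1={q,r,s}: G(X(s))=False X(s)=True s=True
s_2={r,s}: G(X(s))=False X(s)=False s=True
s_3={p,q}: G(X(s))=False X(s)=False s=False
s_4={r}: G(X(s))=False X(s)=False s=False
F(G(X(s))) does not hold (no witness exists).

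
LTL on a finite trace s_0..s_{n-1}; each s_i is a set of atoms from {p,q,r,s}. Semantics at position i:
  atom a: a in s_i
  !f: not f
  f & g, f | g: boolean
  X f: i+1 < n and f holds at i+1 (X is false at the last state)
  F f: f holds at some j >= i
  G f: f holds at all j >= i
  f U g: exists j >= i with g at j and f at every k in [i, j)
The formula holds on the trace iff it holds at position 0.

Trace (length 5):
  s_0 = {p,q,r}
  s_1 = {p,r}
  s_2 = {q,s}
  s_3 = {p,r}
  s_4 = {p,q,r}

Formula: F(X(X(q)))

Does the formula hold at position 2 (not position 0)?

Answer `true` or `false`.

s_0={p,q,r}: F(X(X(q)))=True X(X(q))=True X(q)=False q=True
s_1={p,r}: F(X(X(q)))=True X(X(q))=False X(q)=True q=False
s_2={q,s}: F(X(X(q)))=True X(X(q))=True X(q)=False q=True
s_3={p,r}: F(X(X(q)))=False X(X(q))=False X(q)=True q=False
s_4={p,q,r}: F(X(X(q)))=False X(X(q))=False X(q)=False q=True
Evaluating at position 2: result = True

Answer: true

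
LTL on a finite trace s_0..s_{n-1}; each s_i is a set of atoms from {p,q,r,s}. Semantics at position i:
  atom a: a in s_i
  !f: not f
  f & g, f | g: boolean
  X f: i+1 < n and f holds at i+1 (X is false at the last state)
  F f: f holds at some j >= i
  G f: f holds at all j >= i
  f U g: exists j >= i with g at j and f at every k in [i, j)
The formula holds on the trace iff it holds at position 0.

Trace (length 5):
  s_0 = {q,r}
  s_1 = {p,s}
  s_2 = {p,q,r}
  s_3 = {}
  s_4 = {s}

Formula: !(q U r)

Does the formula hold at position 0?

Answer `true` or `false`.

Answer: false

Derivation:
s_0={q,r}: !(q U r)=False (q U r)=True q=True r=True
s_1={p,s}: !(q U r)=True (q U r)=False q=False r=False
s_2={p,q,r}: !(q U r)=False (q U r)=True q=True r=True
s_3={}: !(q U r)=True (q U r)=False q=False r=False
s_4={s}: !(q U r)=True (q U r)=False q=False r=False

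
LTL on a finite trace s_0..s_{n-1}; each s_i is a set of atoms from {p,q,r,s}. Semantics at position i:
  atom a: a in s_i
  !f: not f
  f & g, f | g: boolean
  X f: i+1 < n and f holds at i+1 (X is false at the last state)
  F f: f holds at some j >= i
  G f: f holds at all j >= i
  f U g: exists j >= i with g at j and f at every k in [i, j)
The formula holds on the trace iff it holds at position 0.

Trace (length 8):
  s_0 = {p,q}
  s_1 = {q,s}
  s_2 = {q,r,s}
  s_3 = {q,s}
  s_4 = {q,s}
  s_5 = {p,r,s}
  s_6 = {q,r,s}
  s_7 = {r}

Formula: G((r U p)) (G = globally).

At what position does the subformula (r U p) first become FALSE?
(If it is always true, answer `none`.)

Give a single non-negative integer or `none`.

s_0={p,q}: (r U p)=True r=False p=True
s_1={q,s}: (r U p)=False r=False p=False
s_2={q,r,s}: (r U p)=False r=True p=False
s_3={q,s}: (r U p)=False r=False p=False
s_4={q,s}: (r U p)=False r=False p=False
s_5={p,r,s}: (r U p)=True r=True p=True
s_6={q,r,s}: (r U p)=False r=True p=False
s_7={r}: (r U p)=False r=True p=False
G((r U p)) holds globally = False
First violation at position 1.

Answer: 1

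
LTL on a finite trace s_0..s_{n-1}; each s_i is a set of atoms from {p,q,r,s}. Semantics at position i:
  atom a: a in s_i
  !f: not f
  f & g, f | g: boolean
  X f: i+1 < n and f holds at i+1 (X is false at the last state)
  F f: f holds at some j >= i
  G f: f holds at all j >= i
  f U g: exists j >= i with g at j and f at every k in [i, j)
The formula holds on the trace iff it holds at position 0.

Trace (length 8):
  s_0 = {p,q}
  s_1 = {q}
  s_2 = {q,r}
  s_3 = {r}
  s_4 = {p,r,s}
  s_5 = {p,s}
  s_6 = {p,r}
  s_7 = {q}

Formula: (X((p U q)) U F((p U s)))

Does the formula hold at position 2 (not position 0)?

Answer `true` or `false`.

Answer: true

Derivation:
s_0={p,q}: (X((p U q)) U F((p U s)))=True X((p U q))=True (p U q)=True p=True q=True F((p U s))=True (p U s)=False s=False
s_1={q}: (X((p U q)) U F((p U s)))=True X((p U q))=True (p U q)=True p=False q=True F((p U s))=True (p U s)=False s=False
s_2={q,r}: (X((p U q)) U F((p U s)))=True X((p U q))=False (p U q)=True p=False q=True F((p U s))=True (p U s)=False s=False
s_3={r}: (X((p U q)) U F((p U s)))=True X((p U q))=True (p U q)=False p=False q=False F((p U s))=True (p U s)=False s=False
s_4={p,r,s}: (X((p U q)) U F((p U s)))=True X((p U q))=True (p U q)=True p=True q=False F((p U s))=True (p U s)=True s=True
s_5={p,s}: (X((p U q)) U F((p U s)))=True X((p U q))=True (p U q)=True p=True q=False F((p U s))=True (p U s)=True s=True
s_6={p,r}: (X((p U q)) U F((p U s)))=False X((p U q))=True (p U q)=True p=True q=False F((p U s))=False (p U s)=False s=False
s_7={q}: (X((p U q)) U F((p U s)))=False X((p U q))=False (p U q)=True p=False q=True F((p U s))=False (p U s)=False s=False
Evaluating at position 2: result = True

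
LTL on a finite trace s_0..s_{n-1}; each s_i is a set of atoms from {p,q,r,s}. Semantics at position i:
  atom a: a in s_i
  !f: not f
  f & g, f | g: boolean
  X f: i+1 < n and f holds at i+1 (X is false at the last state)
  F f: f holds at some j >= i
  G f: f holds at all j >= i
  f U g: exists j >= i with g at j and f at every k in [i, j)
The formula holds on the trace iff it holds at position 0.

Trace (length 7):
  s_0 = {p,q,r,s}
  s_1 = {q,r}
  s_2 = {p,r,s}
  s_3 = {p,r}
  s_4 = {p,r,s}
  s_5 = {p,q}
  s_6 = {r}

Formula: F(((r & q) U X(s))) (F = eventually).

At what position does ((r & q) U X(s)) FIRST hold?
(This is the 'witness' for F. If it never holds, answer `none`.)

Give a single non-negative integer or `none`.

Answer: 0

Derivation:
s_0={p,q,r,s}: ((r & q) U X(s))=True (r & q)=True r=True q=True X(s)=False s=True
s_1={q,r}: ((r & q) U X(s))=True (r & q)=True r=True q=True X(s)=True s=False
s_2={p,r,s}: ((r & q) U X(s))=False (r & q)=False r=True q=False X(s)=False s=True
s_3={p,r}: ((r & q) U X(s))=True (r & q)=False r=True q=False X(s)=True s=False
s_4={p,r,s}: ((r & q) U X(s))=False (r & q)=False r=True q=False X(s)=False s=True
s_5={p,q}: ((r & q) U X(s))=False (r & q)=False r=False q=True X(s)=False s=False
s_6={r}: ((r & q) U X(s))=False (r & q)=False r=True q=False X(s)=False s=False
F(((r & q) U X(s))) holds; first witness at position 0.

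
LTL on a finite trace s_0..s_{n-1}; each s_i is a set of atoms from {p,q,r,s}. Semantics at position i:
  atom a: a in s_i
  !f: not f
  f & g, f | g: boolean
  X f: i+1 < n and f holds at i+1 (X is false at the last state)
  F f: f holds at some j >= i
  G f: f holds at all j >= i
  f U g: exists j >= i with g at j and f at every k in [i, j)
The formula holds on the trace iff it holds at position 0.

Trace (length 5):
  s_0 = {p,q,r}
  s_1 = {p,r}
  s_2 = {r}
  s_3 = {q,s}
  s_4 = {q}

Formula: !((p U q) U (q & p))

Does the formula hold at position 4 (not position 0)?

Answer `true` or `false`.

s_0={p,q,r}: !((p U q) U (q & p))=False ((p U q) U (q & p))=True (p U q)=True p=True q=True (q & p)=True
s_1={p,r}: !((p U q) U (q & p))=True ((p U q) U (q & p))=False (p U q)=False p=True q=False (q & p)=False
s_2={r}: !((p U q) U (q & p))=True ((p U q) U (q & p))=False (p U q)=False p=False q=False (q & p)=False
s_3={q,s}: !((p U q) U (q & p))=True ((p U q) U (q & p))=False (p U q)=True p=False q=True (q & p)=False
s_4={q}: !((p U q) U (q & p))=True ((p U q) U (q & p))=False (p U q)=True p=False q=True (q & p)=False
Evaluating at position 4: result = True

Answer: true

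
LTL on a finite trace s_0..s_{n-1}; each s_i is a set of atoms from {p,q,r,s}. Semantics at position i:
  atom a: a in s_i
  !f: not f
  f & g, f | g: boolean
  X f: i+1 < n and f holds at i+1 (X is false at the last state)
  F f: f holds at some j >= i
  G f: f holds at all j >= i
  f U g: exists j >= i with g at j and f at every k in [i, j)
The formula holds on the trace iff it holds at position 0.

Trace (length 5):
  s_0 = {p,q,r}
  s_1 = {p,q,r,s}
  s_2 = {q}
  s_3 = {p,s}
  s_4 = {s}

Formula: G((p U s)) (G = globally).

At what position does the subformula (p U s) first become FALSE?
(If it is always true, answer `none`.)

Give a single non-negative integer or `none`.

s_0={p,q,r}: (p U s)=True p=True s=False
s_1={p,q,r,s}: (p U s)=True p=True s=True
s_2={q}: (p U s)=False p=False s=False
s_3={p,s}: (p U s)=True p=True s=True
s_4={s}: (p U s)=True p=False s=True
G((p U s)) holds globally = False
First violation at position 2.

Answer: 2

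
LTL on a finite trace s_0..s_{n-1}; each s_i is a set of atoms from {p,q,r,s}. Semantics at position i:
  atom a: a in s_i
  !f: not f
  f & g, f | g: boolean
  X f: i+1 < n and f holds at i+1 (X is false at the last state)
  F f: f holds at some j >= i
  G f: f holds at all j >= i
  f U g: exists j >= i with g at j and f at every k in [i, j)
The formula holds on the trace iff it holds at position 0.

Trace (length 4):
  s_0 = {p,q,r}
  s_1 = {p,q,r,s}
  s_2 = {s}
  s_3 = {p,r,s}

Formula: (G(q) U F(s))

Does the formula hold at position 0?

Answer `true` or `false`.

s_0={p,q,r}: (G(q) U F(s))=True G(q)=False q=True F(s)=True s=False
s_1={p,q,r,s}: (G(q) U F(s))=True G(q)=False q=True F(s)=True s=True
s_2={s}: (G(q) U F(s))=True G(q)=False q=False F(s)=True s=True
s_3={p,r,s}: (G(q) U F(s))=True G(q)=False q=False F(s)=True s=True

Answer: true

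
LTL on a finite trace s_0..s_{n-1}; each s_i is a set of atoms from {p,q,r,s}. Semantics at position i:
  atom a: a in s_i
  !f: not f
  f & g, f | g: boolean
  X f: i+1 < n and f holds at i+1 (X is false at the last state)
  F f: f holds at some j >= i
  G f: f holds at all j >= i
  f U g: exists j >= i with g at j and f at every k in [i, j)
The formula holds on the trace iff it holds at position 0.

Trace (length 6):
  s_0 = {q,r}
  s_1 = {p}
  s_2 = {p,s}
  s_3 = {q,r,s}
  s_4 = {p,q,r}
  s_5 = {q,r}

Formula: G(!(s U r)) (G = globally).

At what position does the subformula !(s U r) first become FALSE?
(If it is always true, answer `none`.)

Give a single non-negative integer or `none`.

s_0={q,r}: !(s U r)=False (s U r)=True s=False r=True
s_1={p}: !(s U r)=True (s U r)=False s=False r=False
s_2={p,s}: !(s U r)=False (s U r)=True s=True r=False
s_3={q,r,s}: !(s U r)=False (s U r)=True s=True r=True
s_4={p,q,r}: !(s U r)=False (s U r)=True s=False r=True
s_5={q,r}: !(s U r)=False (s U r)=True s=False r=True
G(!(s U r)) holds globally = False
First violation at position 0.

Answer: 0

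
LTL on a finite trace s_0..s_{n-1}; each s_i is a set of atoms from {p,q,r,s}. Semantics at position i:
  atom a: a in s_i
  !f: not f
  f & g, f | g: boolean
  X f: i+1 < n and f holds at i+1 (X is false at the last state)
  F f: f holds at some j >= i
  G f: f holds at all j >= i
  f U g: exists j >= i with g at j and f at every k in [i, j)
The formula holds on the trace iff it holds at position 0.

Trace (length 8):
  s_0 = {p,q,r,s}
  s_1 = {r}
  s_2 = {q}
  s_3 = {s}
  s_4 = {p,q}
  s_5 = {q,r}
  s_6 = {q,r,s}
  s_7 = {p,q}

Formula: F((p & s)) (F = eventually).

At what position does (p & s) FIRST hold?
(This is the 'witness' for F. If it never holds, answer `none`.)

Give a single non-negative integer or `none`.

s_0={p,q,r,s}: (p & s)=True p=True s=True
s_1={r}: (p & s)=False p=False s=False
s_2={q}: (p & s)=False p=False s=False
s_3={s}: (p & s)=False p=False s=True
s_4={p,q}: (p & s)=False p=True s=False
s_5={q,r}: (p & s)=False p=False s=False
s_6={q,r,s}: (p & s)=False p=False s=True
s_7={p,q}: (p & s)=False p=True s=False
F((p & s)) holds; first witness at position 0.

Answer: 0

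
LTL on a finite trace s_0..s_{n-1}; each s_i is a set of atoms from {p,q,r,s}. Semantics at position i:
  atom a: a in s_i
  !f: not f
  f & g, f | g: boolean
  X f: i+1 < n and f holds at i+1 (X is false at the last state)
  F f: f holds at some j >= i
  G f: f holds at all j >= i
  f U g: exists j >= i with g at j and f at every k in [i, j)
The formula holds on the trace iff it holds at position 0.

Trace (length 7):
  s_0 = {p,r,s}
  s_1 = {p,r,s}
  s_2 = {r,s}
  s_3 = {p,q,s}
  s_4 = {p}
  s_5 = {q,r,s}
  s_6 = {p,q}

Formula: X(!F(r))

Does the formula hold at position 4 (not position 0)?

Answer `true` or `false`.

s_0={p,r,s}: X(!F(r))=False !F(r)=False F(r)=True r=True
s_1={p,r,s}: X(!F(r))=False !F(r)=False F(r)=True r=True
s_2={r,s}: X(!F(r))=False !F(r)=False F(r)=True r=True
s_3={p,q,s}: X(!F(r))=False !F(r)=False F(r)=True r=False
s_4={p}: X(!F(r))=False !F(r)=False F(r)=True r=False
s_5={q,r,s}: X(!F(r))=True !F(r)=False F(r)=True r=True
s_6={p,q}: X(!F(r))=False !F(r)=True F(r)=False r=False
Evaluating at position 4: result = False

Answer: false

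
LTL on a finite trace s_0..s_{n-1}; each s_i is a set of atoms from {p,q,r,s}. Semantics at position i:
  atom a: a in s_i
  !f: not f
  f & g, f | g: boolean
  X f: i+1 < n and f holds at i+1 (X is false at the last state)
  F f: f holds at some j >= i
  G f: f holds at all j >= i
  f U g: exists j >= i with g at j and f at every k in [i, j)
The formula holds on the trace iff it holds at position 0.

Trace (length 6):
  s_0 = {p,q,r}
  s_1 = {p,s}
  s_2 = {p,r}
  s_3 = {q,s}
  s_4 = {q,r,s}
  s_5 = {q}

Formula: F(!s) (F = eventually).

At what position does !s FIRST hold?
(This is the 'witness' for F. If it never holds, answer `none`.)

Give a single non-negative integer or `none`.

s_0={p,q,r}: !s=True s=False
s_1={p,s}: !s=False s=True
s_2={p,r}: !s=True s=False
s_3={q,s}: !s=False s=True
s_4={q,r,s}: !s=False s=True
s_5={q}: !s=True s=False
F(!s) holds; first witness at position 0.

Answer: 0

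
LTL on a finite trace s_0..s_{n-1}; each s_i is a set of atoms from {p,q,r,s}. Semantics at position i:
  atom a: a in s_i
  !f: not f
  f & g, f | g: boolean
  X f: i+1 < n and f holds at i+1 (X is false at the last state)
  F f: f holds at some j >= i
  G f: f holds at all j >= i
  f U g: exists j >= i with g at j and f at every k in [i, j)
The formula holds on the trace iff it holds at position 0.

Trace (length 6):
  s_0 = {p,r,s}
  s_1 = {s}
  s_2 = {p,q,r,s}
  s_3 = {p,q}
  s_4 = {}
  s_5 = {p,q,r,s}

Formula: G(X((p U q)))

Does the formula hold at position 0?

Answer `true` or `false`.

s_0={p,r,s}: G(X((p U q)))=False X((p U q))=False (p U q)=False p=True q=False
s_1={s}: G(X((p U q)))=False X((p U q))=True (p U q)=False p=False q=False
s_2={p,q,r,s}: G(X((p U q)))=False X((p U q))=True (p U q)=True p=True q=True
s_3={p,q}: G(X((p U q)))=False X((p U q))=False (p U q)=True p=True q=True
s_4={}: G(X((p U q)))=False X((p U q))=True (p U q)=False p=False q=False
s_5={p,q,r,s}: G(X((p U q)))=False X((p U q))=False (p U q)=True p=True q=True

Answer: false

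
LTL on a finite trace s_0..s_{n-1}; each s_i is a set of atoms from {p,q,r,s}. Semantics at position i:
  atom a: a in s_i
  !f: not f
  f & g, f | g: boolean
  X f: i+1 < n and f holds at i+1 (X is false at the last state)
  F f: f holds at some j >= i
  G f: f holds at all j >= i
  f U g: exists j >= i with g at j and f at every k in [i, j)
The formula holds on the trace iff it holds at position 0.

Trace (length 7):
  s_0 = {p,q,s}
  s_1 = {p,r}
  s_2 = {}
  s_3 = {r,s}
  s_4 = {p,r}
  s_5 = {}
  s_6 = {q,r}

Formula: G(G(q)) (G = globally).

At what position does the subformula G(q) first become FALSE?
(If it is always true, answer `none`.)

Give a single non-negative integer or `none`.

Answer: 0

Derivation:
s_0={p,q,s}: G(q)=False q=True
s_1={p,r}: G(q)=False q=False
s_2={}: G(q)=False q=False
s_3={r,s}: G(q)=False q=False
s_4={p,r}: G(q)=False q=False
s_5={}: G(q)=False q=False
s_6={q,r}: G(q)=True q=True
G(G(q)) holds globally = False
First violation at position 0.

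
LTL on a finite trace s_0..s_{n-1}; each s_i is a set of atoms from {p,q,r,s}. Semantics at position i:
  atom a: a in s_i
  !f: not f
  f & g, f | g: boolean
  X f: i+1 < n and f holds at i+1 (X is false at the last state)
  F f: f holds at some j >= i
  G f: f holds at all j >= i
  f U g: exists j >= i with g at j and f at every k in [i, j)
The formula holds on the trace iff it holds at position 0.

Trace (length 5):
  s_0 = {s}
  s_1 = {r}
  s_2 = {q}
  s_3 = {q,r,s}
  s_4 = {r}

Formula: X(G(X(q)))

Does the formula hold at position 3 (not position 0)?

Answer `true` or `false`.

s_0={s}: X(G(X(q)))=False G(X(q))=False X(q)=False q=False
s_1={r}: X(G(X(q)))=False G(X(q))=False X(q)=True q=False
s_2={q}: X(G(X(q)))=False G(X(q))=False X(q)=True q=True
s_3={q,r,s}: X(G(X(q)))=False G(X(q))=False X(q)=False q=True
s_4={r}: X(G(X(q)))=False G(X(q))=False X(q)=False q=False
Evaluating at position 3: result = False

Answer: false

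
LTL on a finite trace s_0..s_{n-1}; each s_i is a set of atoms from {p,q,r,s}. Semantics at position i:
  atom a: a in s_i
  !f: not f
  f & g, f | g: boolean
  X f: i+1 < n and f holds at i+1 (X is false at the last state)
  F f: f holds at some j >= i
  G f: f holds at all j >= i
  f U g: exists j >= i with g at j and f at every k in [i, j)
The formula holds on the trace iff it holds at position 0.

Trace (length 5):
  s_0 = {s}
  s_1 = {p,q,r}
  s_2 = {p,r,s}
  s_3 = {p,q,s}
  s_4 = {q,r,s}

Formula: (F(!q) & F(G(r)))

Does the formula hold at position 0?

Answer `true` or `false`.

s_0={s}: (F(!q) & F(G(r)))=True F(!q)=True !q=True q=False F(G(r))=True G(r)=False r=False
s_1={p,q,r}: (F(!q) & F(G(r)))=True F(!q)=True !q=False q=True F(G(r))=True G(r)=False r=True
s_2={p,r,s}: (F(!q) & F(G(r)))=True F(!q)=True !q=True q=False F(G(r))=True G(r)=False r=True
s_3={p,q,s}: (F(!q) & F(G(r)))=False F(!q)=False !q=False q=True F(G(r))=True G(r)=False r=False
s_4={q,r,s}: (F(!q) & F(G(r)))=False F(!q)=False !q=False q=True F(G(r))=True G(r)=True r=True

Answer: true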